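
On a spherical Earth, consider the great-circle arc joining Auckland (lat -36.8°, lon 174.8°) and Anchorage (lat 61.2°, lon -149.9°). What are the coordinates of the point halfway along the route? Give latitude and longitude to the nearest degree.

Write both endpoints as unit vectors p₁, p₂ with components (cos φ cos λ, cos φ sin λ, sin φ).
The central angle between the endpoints is δ = arccos(p₁·p₂) ≈ 1.782 rad (102.1°).
Interpolate at f = 1/2 with slerp weights a = sin((1−f)δ)/sin δ ≈ 0.796, b = sin(fδ)/sin δ ≈ 0.796.
p = a·p₁ + b·p₂ ≈ (-0.966, -0.134, 0.221); φ = arcsin(p_z) ≈ 12.74°, λ = atan2(p_y, p_x) ≈ -172.07°.

≈ lat 13°, lon -172°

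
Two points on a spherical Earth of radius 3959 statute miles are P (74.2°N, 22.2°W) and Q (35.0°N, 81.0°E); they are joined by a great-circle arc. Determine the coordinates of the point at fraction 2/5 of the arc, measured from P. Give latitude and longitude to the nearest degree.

≈ (67°N, 53°E)

The haversine formula gives a central angle δ ≈ 1.046 rad (59.9°) between the endpoints.
Interpolate at f = 2/5 with slerp weights a = sin((1−f)δ)/sin δ ≈ 0.679, b = sin(fδ)/sin δ ≈ 0.469.
p = a·p₁ + b·p₂ ≈ (0.231, 0.310, 0.922); φ = arcsin(p_z) ≈ 67.25°, λ = atan2(p_y, p_x) ≈ 53.29°.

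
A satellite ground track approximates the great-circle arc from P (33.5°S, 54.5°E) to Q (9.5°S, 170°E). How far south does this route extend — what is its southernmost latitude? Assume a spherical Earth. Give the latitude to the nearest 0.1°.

≈ 39.7°S

The great circle lies in the plane with unit normal n̂ = (p₁ × p₂)/|p₁ × p₂|.
Here n̂_z ≈ +0.769; the vertex latitude is φ_max = arccos|n̂_z| ≈ 39.7°.
Check via Clairaut: cos φ_max = |cos φ₁| · sin C = cos(33.5°)·sin(112.7°) ≈ 0.769, again giving ≈ 39.7°.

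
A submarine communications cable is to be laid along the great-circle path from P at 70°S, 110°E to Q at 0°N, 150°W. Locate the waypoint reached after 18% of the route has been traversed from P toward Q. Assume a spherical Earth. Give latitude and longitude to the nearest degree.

From cos δ = sin φ₁ sin φ₂ + cos φ₁ cos φ₂ cos Δλ, the central angle is δ ≈ 1.630 rad (93.4°).
Interpolate at f = 0.18 with slerp weights a = sin((1−f)δ)/sin δ ≈ 0.974, b = sin(fδ)/sin δ ≈ 0.290.
p = a·p₁ + b·p₂ ≈ (-0.365, 0.168, -0.916); φ = arcsin(p_z) ≈ -66.30°, λ = atan2(p_y, p_x) ≈ 155.24°.

≈ 66°S, 155°E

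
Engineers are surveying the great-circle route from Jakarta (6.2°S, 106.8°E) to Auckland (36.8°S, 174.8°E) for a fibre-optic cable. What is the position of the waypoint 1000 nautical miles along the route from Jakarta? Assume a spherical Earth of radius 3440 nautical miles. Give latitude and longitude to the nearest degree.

Write both endpoints as unit vectors p₁, p₂ with components (cos φ cos λ, cos φ sin λ, sin φ).
The central angle between the endpoints is δ = arccos(p₁·p₂) ≈ 1.199 rad (68.7°). The total great-circle distance is δ·R ≈ 1.199 × 3440 ≈ 4126 nmi, so the target fraction is f = 1000/4126 ≈ 0.242.
Interpolate at f ≈ 0.242 with slerp weights a = sin((1−f)δ)/sin δ ≈ 0.846, b = sin(fδ)/sin δ ≈ 0.308.
p = a·p₁ + b·p₂ ≈ (-0.488, 0.828, -0.276); φ = arcsin(p_z) ≈ -16.00°, λ = atan2(p_y, p_x) ≈ 120.54°.

≈ 16°S, 121°E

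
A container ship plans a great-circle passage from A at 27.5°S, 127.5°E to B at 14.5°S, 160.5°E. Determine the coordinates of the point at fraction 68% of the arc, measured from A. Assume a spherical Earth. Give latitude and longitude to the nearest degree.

Convert each endpoint to a unit vector on the sphere (x = cos φ cos λ, y = cos φ sin λ, z = sin φ).
The central angle between the endpoints is δ = arccos(p₁·p₂) ≈ 0.581 rad (33.3°).
Interpolate at f = 0.68 with slerp weights a = sin((1−f)δ)/sin δ ≈ 0.337, b = sin(fδ)/sin δ ≈ 0.701.
p = a·p₁ + b·p₂ ≈ (-0.822, 0.464, -0.331); φ = arcsin(p_z) ≈ -19.34°, λ = atan2(p_y, p_x) ≈ 150.57°.

≈ 19°S, 151°E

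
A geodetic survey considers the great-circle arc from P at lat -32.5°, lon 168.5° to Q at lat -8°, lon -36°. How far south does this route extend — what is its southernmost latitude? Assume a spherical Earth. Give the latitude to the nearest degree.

≈ -62°

The great circle lies in the plane with unit normal n̂ = (p₁ × p₂)/|p₁ × p₂|.
Here n̂_z ≈ +0.476; the vertex latitude is φ_max = arccos|n̂_z| ≈ 61.6°.
Check via Clairaut: cos φ_max = |cos φ₁| · sin C = cos(32.5°)·sin(145.7°) ≈ 0.476, again giving ≈ 61.6°.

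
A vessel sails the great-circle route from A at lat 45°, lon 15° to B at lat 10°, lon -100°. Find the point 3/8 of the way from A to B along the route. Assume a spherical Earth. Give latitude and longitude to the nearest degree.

Convert each endpoint to a unit vector on the sphere (x = cos φ cos λ, y = cos φ sin λ, z = sin φ).
The central angle between the endpoints is δ = arccos(p₁·p₂) ≈ 1.743 rad (99.9°).
Interpolate at f = 3/8 with slerp weights a = sin((1−f)δ)/sin δ ≈ 0.900, b = sin(fδ)/sin δ ≈ 0.617.
p = a·p₁ + b·p₂ ≈ (0.509, -0.434, 0.743); φ = arcsin(p_z) ≈ 48.02°, λ = atan2(p_y, p_x) ≈ -40.45°.

≈ lat 48°, lon -40°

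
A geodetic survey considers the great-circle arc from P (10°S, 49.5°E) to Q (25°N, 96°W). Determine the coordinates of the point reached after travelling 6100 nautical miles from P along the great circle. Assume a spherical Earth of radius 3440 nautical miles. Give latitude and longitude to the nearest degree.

≈ (30°N, 48°W)

Write both endpoints as unit vectors p₁, p₂ with components (cos φ cos λ, cos φ sin λ, sin φ).
The central angle between the endpoints is δ = arccos(p₁·p₂) ≈ 2.513 rad (144.0°). The total great-circle distance is δ·R ≈ 2.513 × 3440 ≈ 8645 nmi, so the target fraction is f = 6100/8645 ≈ 0.706.
Interpolate at f ≈ 0.706 with slerp weights a = sin((1−f)δ)/sin δ ≈ 1.147, b = sin(fδ)/sin δ ≈ 1.666.
p = a·p₁ + b·p₂ ≈ (0.576, -0.643, 0.505); φ = arcsin(p_z) ≈ 30.34°, λ = atan2(p_y, p_x) ≈ -48.17°.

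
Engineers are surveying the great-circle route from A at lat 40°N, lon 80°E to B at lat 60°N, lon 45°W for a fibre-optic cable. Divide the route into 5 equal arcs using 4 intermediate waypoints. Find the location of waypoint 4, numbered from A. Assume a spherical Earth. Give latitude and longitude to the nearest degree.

≈ lat 69°N, lon 19°W

Convert each endpoint to a unit vector on the sphere (x = cos φ cos λ, y = cos φ sin λ, z = sin φ).
The central angle between the endpoints is δ = arccos(p₁·p₂) ≈ 1.227 rad (70.3°).
Interpolate at f = 4/5 with slerp weights a = sin((1−f)δ)/sin δ ≈ 0.258, b = sin(fδ)/sin δ ≈ 0.883.
p = a·p₁ + b·p₂ ≈ (0.347, -0.118, 0.931); φ = arcsin(p_z) ≈ 68.54°, λ = atan2(p_y, p_x) ≈ -18.74°.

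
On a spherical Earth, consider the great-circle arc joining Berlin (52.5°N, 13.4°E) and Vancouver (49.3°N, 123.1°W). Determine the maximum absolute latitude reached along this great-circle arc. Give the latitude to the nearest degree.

≈ 73°N

The great circle lies in the plane with unit normal n̂ = (p₁ × p₂)/|p₁ × p₂|.
Here n̂_z ≈ -0.288; the vertex latitude is φ_max = arccos|n̂_z| ≈ 73.3°.
Check via Clairaut: cos φ_max = |cos φ₁| · sin C = cos(52.5°)·sin(28.2°) ≈ 0.288, again giving ≈ 73.3°.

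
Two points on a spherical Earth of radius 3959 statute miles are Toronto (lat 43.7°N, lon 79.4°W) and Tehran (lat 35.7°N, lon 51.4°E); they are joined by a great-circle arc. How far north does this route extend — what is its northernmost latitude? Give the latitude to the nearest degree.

≈ 64°N

The great circle lies in the plane with unit normal n̂ = (p₁ × p₂)/|p₁ × p₂|.
Here n̂_z ≈ +0.445; the vertex latitude is φ_max = arccos|n̂_z| ≈ 63.6°.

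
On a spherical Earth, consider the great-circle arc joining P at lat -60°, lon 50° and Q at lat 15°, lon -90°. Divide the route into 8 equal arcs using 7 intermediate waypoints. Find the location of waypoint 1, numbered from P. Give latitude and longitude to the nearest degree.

≈ lat -67°, lon 18°

From cos δ = sin φ₁ sin φ₂ + cos φ₁ cos φ₂ cos Δλ, the central angle is δ ≈ 2.207 rad (126.4°).
Interpolate at f = 1/8 with slerp weights a = sin((1−f)δ)/sin δ ≈ 1.163, b = sin(fδ)/sin δ ≈ 0.339.
p = a·p₁ + b·p₂ ≈ (0.374, 0.119, -0.920); φ = arcsin(p_z) ≈ -66.91°, λ = atan2(p_y, p_x) ≈ 17.59°.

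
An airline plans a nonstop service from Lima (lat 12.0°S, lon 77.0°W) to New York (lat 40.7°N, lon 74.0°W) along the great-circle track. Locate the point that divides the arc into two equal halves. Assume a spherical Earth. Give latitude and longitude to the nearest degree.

Write both endpoints as unit vectors p₁, p₂ with components (cos φ cos λ, cos φ sin λ, sin φ).
The central angle between the endpoints is δ = arccos(p₁·p₂) ≈ 0.921 rad (52.8°).
Interpolate at f = 1/2 with slerp weights a = sin((1−f)δ)/sin δ ≈ 0.558, b = sin(fδ)/sin δ ≈ 0.558.
p = a·p₁ + b·p₂ ≈ (0.239, -0.939, 0.248); φ = arcsin(p_z) ≈ 14.35°, λ = atan2(p_y, p_x) ≈ -75.69°.

≈ lat 14°N, lon 76°W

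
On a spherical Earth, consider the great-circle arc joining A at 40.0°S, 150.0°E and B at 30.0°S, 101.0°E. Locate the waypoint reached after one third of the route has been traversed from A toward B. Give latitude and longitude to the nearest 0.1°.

≈ 39.0°S, 132.4°E

Convert each endpoint to a unit vector on the sphere (x = cos φ cos λ, y = cos φ sin λ, z = sin φ).
The central angle between the endpoints is δ = arccos(p₁·p₂) ≈ 0.713 rad (40.8°).
Interpolate at f = 1/3 with slerp weights a = sin((1−f)δ)/sin δ ≈ 0.700, b = sin(fδ)/sin δ ≈ 0.360.
p = a·p₁ + b·p₂ ≈ (-0.524, 0.574, -0.630); φ = arcsin(p_z) ≈ -39.02°, λ = atan2(p_y, p_x) ≈ 132.37°.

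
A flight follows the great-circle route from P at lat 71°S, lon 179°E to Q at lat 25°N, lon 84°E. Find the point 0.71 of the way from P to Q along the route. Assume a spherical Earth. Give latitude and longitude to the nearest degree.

From cos δ = sin φ₁ sin φ₂ + cos φ₁ cos φ₂ cos Δλ, the central angle is δ ≈ 2.010 rad (115.2°).
Interpolate at f = 0.71 with slerp weights a = sin((1−f)δ)/sin δ ≈ 0.608, b = sin(fδ)/sin δ ≈ 1.094.
p = a·p₁ + b·p₂ ≈ (-0.094, 0.989, -0.113); φ = arcsin(p_z) ≈ -6.48°, λ = atan2(p_y, p_x) ≈ 95.45°.

≈ lat 6°S, lon 95°E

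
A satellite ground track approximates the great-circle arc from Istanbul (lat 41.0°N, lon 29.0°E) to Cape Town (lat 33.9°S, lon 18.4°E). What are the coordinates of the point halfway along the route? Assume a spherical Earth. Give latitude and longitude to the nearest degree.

≈ lat 4°N, lon 23°E

Write both endpoints as unit vectors p₁, p₂ with components (cos φ cos λ, cos φ sin λ, sin φ).
The central angle between the endpoints is δ = arccos(p₁·p₂) ≈ 1.318 rad (75.5°).
Interpolate at f = 1/2 with slerp weights a = sin((1−f)δ)/sin δ ≈ 0.633, b = sin(fδ)/sin δ ≈ 0.633.
p = a·p₁ + b·p₂ ≈ (0.916, 0.397, 0.062); φ = arcsin(p_z) ≈ 3.57°, λ = atan2(p_y, p_x) ≈ 23.45°.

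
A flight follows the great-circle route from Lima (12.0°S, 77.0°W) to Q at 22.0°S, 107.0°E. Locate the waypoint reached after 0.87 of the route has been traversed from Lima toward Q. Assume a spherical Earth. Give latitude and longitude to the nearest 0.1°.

Write both endpoints as unit vectors p₁, p₂ with components (cos φ cos λ, cos φ sin λ, sin φ).
The central angle between the endpoints is δ = arccos(p₁·p₂) ≈ 2.544 rad (145.8°).
Interpolate at f = 0.87 with slerp weights a = sin((1−f)δ)/sin δ ≈ 0.577, b = sin(fδ)/sin δ ≈ 1.423.
p = a·p₁ + b·p₂ ≈ (-0.259, 0.712, -0.653); φ = arcsin(p_z) ≈ -40.78°, λ = atan2(p_y, p_x) ≈ 109.98°.

≈ 40.8°S, 110.0°E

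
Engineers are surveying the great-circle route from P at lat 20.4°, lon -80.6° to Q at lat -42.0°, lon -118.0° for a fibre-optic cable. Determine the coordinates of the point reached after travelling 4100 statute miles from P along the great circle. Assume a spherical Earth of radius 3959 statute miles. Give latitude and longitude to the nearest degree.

Write both endpoints as unit vectors p₁, p₂ with components (cos φ cos λ, cos φ sin λ, sin φ).
The central angle between the endpoints is δ = arccos(p₁·p₂) ≈ 1.245 rad (71.3°). The total great-circle distance is δ·R ≈ 1.245 × 3959 ≈ 4929 mi, so the target fraction is f = 4100/4929 ≈ 0.832.
Interpolate at f ≈ 0.832 with slerp weights a = sin((1−f)δ)/sin δ ≈ 0.219, b = sin(fδ)/sin δ ≈ 0.908.
p = a·p₁ + b·p₂ ≈ (-0.283, -0.799, -0.531); φ = arcsin(p_z) ≈ -32.08°, λ = atan2(p_y, p_x) ≈ -109.52°.

≈ lat -32°, lon -110°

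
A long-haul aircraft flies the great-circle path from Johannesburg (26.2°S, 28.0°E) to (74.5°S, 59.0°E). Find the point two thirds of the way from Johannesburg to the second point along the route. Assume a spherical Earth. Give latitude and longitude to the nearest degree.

≈ (59°S, 39°E)

Convert each endpoint to a unit vector on the sphere (x = cos φ cos λ, y = cos φ sin λ, z = sin φ).
The central angle between the endpoints is δ = arccos(p₁·p₂) ≈ 0.888 rad (50.9°).
Interpolate at f = 2/3 with slerp weights a = sin((1−f)δ)/sin δ ≈ 0.376, b = sin(fδ)/sin δ ≈ 0.719.
p = a·p₁ + b·p₂ ≈ (0.397, 0.323, -0.859); φ = arcsin(p_z) ≈ -59.22°, λ = atan2(p_y, p_x) ≈ 39.15°.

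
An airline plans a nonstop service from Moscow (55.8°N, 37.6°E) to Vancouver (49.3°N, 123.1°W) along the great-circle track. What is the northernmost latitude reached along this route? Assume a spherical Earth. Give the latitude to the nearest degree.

The great circle lies in the plane with unit normal n̂ = (p₁ × p₂)/|p₁ × p₂|.
Here n̂_z ≈ -0.126; the vertex latitude is φ_max = arccos|n̂_z| ≈ 82.7°.

≈ 83°N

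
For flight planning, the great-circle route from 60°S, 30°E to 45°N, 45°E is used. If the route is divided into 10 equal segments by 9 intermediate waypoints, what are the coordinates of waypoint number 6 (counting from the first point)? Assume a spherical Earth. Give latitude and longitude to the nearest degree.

≈ 3°N, 40°E

The haversine formula gives a central angle δ ≈ 1.845 rad (105.7°) between the endpoints.
Interpolate at f = 6/10 with slerp weights a = sin((1−f)δ)/sin δ ≈ 0.699, b = sin(fδ)/sin δ ≈ 0.929.
p = a·p₁ + b·p₂ ≈ (0.767, 0.639, 0.052); φ = arcsin(p_z) ≈ 2.96°, λ = atan2(p_y, p_x) ≈ 39.80°.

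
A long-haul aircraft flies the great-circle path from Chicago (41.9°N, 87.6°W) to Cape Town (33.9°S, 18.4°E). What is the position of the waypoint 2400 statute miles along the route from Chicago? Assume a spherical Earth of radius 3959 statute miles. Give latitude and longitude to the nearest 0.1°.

Convert each endpoint to a unit vector on the sphere (x = cos φ cos λ, y = cos φ sin λ, z = sin φ).
The central angle between the endpoints is δ = arccos(p₁·p₂) ≈ 2.145 rad (122.9°). The total great-circle distance is δ·R ≈ 2.145 × 3959 ≈ 8490 mi, so the target fraction is f = 2400/8490 ≈ 0.283.
Interpolate at f ≈ 0.283 with slerp weights a = sin((1−f)δ)/sin δ ≈ 1.190, b = sin(fδ)/sin δ ≈ 0.678.
p = a·p₁ + b·p₂ ≈ (0.571, -0.707, 0.416); φ = arcsin(p_z) ≈ 24.61°, λ = atan2(p_y, p_x) ≈ -51.07°.

≈ 24.6°N, 51.1°W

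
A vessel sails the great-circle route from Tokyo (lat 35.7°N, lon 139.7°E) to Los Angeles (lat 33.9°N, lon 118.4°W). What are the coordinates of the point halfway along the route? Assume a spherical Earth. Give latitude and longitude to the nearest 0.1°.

Write both endpoints as unit vectors p₁, p₂ with components (cos φ cos λ, cos φ sin λ, sin φ).
The central angle between the endpoints is δ = arccos(p₁·p₂) ≈ 1.383 rad (79.3°).
Interpolate at f = 1/2 with slerp weights a = sin((1−f)δ)/sin δ ≈ 0.649, b = sin(fδ)/sin δ ≈ 0.649.
p = a·p₁ + b·p₂ ≈ (-0.658, -0.133, 0.741); φ = arcsin(p_z) ≈ 47.81°, λ = atan2(p_y, p_x) ≈ -168.58°.

≈ lat 47.8°N, lon 168.6°W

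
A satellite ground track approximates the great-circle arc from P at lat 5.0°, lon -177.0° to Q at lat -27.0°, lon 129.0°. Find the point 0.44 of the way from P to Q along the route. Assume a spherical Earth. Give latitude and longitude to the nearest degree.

≈ lat -10°, lon 161°

From cos δ = sin φ₁ sin φ₂ + cos φ₁ cos φ₂ cos Δλ, the central angle is δ ≈ 1.068 rad (61.2°).
Interpolate at f = 0.44 with slerp weights a = sin((1−f)δ)/sin δ ≈ 0.643, b = sin(fδ)/sin δ ≈ 0.517.
p = a·p₁ + b·p₂ ≈ (-0.929, 0.324, -0.179); φ = arcsin(p_z) ≈ -10.29°, λ = atan2(p_y, p_x) ≈ 160.76°.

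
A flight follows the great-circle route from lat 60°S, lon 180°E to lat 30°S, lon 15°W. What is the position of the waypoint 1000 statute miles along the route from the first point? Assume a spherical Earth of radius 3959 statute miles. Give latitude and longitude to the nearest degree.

Convert each endpoint to a unit vector on the sphere (x = cos φ cos λ, y = cos φ sin λ, z = sin φ).
The central angle between the endpoints is δ = arccos(p₁·p₂) ≈ 1.556 rad (89.2°). The total great-circle distance is δ·R ≈ 1.556 × 3959 ≈ 6160 mi, so the target fraction is f = 1000/6160 ≈ 0.162.
Interpolate at f ≈ 0.162 with slerp weights a = sin((1−f)δ)/sin δ ≈ 0.965, b = sin(fδ)/sin δ ≈ 0.250.
p = a·p₁ + b·p₂ ≈ (-0.273, -0.056, -0.960); φ = arcsin(p_z) ≈ -73.81°, λ = atan2(p_y, p_x) ≈ -168.41°.

≈ lat 74°S, lon 168°W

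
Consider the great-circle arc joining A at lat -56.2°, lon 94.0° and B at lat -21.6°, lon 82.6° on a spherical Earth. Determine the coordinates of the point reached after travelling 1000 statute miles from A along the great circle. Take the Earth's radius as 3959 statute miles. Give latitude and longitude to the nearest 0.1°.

≈ lat -42.3°, lon 87.9°

From cos δ = sin φ₁ sin φ₂ + cos φ₁ cos φ₂ cos Δλ, the central angle is δ ≈ 0.622 rad (35.6°). The total great-circle distance is δ·R ≈ 0.622 × 3959 ≈ 2461 mi, so the target fraction is f = 1000/2461 ≈ 0.406.
Interpolate at f ≈ 0.406 with slerp weights a = sin((1−f)δ)/sin δ ≈ 0.619, b = sin(fδ)/sin δ ≈ 0.429.
p = a·p₁ + b·p₂ ≈ (0.027, 0.739, -0.673); φ = arcsin(p_z) ≈ -42.28°, λ = atan2(p_y, p_x) ≈ 87.88°.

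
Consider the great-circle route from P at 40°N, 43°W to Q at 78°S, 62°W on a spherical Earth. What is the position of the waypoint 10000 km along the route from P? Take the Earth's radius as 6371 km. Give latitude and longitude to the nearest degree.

Write both endpoints as unit vectors p₁, p₂ with components (cos φ cos λ, cos φ sin λ, sin φ).
The central angle between the endpoints is δ = arccos(p₁·p₂) ≈ 2.069 rad (118.6°). The total great-circle distance is δ·R ≈ 2.069 × 6371 ≈ 13184 km, so the target fraction is f = 10000/13184 ≈ 0.759.
Interpolate at f ≈ 0.759 with slerp weights a = sin((1−f)δ)/sin δ ≈ 0.546, b = sin(fδ)/sin δ ≈ 1.139.
p = a·p₁ + b·p₂ ≈ (0.417, -0.494, -0.763); φ = arcsin(p_z) ≈ -49.73°, λ = atan2(p_y, p_x) ≈ -49.85°.

≈ 50°S, 50°W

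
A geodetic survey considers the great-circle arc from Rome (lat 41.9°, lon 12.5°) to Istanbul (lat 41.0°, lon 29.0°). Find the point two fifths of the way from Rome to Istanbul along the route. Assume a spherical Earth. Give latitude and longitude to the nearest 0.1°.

≈ lat 41.8°, lon 19.2°

From cos δ = sin φ₁ sin φ₂ + cos φ₁ cos φ₂ cos Δλ, the central angle is δ ≈ 0.216 rad (12.4°).
Interpolate at f = 2/5 with slerp weights a = sin((1−f)δ)/sin δ ≈ 0.603, b = sin(fδ)/sin δ ≈ 0.403.
p = a·p₁ + b·p₂ ≈ (0.704, 0.244, 0.667); φ = arcsin(p_z) ≈ 41.82°, λ = atan2(p_y, p_x) ≈ 19.15°.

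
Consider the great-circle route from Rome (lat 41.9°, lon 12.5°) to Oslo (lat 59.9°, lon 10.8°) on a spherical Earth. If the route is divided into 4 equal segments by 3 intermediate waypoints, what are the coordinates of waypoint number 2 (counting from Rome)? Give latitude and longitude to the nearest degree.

The haversine formula gives a central angle δ ≈ 0.315 rad (18.0°) between the endpoints.
Interpolate at f = 2/4 with slerp weights a = sin((1−f)δ)/sin δ ≈ 0.506, b = sin(fδ)/sin δ ≈ 0.506.
p = a·p₁ + b·p₂ ≈ (0.617, 0.129, 0.776); φ = arcsin(p_z) ≈ 50.90°, λ = atan2(p_y, p_x) ≈ 11.82°.

≈ lat 51°, lon 12°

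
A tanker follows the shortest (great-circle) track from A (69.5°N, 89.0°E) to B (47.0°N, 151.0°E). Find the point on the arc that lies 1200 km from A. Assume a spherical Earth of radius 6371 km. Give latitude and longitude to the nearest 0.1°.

Convert each endpoint to a unit vector on the sphere (x = cos φ cos λ, y = cos φ sin λ, z = sin φ).
The central angle between the endpoints is δ = arccos(p₁·p₂) ≈ 0.648 rad (37.1°). The total great-circle distance is δ·R ≈ 0.648 × 6371 ≈ 4130 km, so the target fraction is f = 1200/4130 ≈ 0.291.
Interpolate at f ≈ 0.291 with slerp weights a = sin((1−f)δ)/sin δ ≈ 0.735, b = sin(fδ)/sin δ ≈ 0.310.
p = a·p₁ + b·p₂ ≈ (-0.180, 0.360, 0.915); φ = arcsin(p_z) ≈ 66.26°, λ = atan2(p_y, p_x) ≈ 116.63°.

≈ (66.3°N, 116.6°E)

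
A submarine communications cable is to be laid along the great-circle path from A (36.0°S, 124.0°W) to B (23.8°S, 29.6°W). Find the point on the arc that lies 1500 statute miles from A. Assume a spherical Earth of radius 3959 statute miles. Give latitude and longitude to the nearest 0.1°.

From cos δ = sin φ₁ sin φ₂ + cos φ₁ cos φ₂ cos Δλ, the central angle is δ ≈ 1.389 rad (79.6°). The total great-circle distance is δ·R ≈ 1.389 × 3959 ≈ 5501 mi, so the target fraction is f = 1500/5501 ≈ 0.273.
Interpolate at f ≈ 0.273 with slerp weights a = sin((1−f)δ)/sin δ ≈ 0.861, b = sin(fδ)/sin δ ≈ 0.376.
p = a·p₁ + b·p₂ ≈ (-0.090, -0.748, -0.658); φ = arcsin(p_z) ≈ -41.15°, λ = atan2(p_y, p_x) ≈ -96.90°.

≈ (41.1°S, 96.9°W)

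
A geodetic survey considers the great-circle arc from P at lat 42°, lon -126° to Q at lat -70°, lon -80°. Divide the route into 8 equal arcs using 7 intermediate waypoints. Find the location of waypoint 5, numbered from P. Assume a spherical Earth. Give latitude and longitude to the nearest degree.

Convert each endpoint to a unit vector on the sphere (x = cos φ cos λ, y = cos φ sin λ, z = sin φ).
The central angle between the endpoints is δ = arccos(p₁·p₂) ≈ 2.040 rad (116.9°).
Interpolate at f = 5/8 with slerp weights a = sin((1−f)δ)/sin δ ≈ 0.776, b = sin(fδ)/sin δ ≈ 1.073.
p = a·p₁ + b·p₂ ≈ (-0.275, -0.828, -0.488); φ = arcsin(p_z) ≈ -29.23°, λ = atan2(p_y, p_x) ≈ -108.40°.

≈ lat -29°, lon -108°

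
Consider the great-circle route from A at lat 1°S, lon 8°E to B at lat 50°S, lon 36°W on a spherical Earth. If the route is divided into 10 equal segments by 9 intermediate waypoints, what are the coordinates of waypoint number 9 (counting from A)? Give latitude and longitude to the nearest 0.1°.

≈ lat 46.0°S, lon 29.0°W

From cos δ = sin φ₁ sin φ₂ + cos φ₁ cos φ₂ cos Δλ, the central angle is δ ≈ 1.075 rad (61.6°).
Interpolate at f = 9/10 with slerp weights a = sin((1−f)δ)/sin δ ≈ 0.122, b = sin(fδ)/sin δ ≈ 0.936.
p = a·p₁ + b·p₂ ≈ (0.608, -0.337, -0.719); φ = arcsin(p_z) ≈ -46.00°, λ = atan2(p_y, p_x) ≈ -28.99°.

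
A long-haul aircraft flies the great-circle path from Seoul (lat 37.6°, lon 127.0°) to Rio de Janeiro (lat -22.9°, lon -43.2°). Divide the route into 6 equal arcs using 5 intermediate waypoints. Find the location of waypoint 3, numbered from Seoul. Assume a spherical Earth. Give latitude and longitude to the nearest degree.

≈ lat 49°, lon 1°

Convert each endpoint to a unit vector on the sphere (x = cos φ cos λ, y = cos φ sin λ, z = sin φ).
The central angle between the endpoints is δ = arccos(p₁·p₂) ≈ 2.846 rad (163.1°).
Interpolate at f = 3/6 with slerp weights a = sin((1−f)δ)/sin δ ≈ 3.395, b = sin(fδ)/sin δ ≈ 3.395.
p = a·p₁ + b·p₂ ≈ (0.661, 0.007, 0.750); φ = arcsin(p_z) ≈ 48.62°, λ = atan2(p_y, p_x) ≈ 0.63°.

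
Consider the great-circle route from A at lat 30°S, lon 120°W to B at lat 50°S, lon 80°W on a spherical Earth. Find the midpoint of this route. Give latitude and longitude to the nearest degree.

Write both endpoints as unit vectors p₁, p₂ with components (cos φ cos λ, cos φ sin λ, sin φ).
The central angle between the endpoints is δ = arccos(p₁·p₂) ≈ 0.628 rad (36.0°).
Interpolate at f = 1/2 with slerp weights a = sin((1−f)δ)/sin δ ≈ 0.526, b = sin(fδ)/sin δ ≈ 0.526.
p = a·p₁ + b·p₂ ≈ (-0.169, -0.727, -0.666); φ = arcsin(p_z) ≈ -41.72°, λ = atan2(p_y, p_x) ≈ -103.08°.

≈ lat 42°S, lon 103°W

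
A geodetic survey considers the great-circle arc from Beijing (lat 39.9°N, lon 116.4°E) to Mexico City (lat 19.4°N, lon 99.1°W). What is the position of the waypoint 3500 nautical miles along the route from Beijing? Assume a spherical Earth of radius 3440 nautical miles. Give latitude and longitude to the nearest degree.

≈ lat 60°N, lon 149°W

Convert each endpoint to a unit vector on the sphere (x = cos φ cos λ, y = cos φ sin λ, z = sin φ).
The central angle between the endpoints is δ = arccos(p₁·p₂) ≈ 1.956 rad (112.1°). The total great-circle distance is δ·R ≈ 1.956 × 3440 ≈ 6730 nmi, so the target fraction is f = 3500/6730 ≈ 0.520.
Interpolate at f ≈ 0.520 with slerp weights a = sin((1−f)δ)/sin δ ≈ 0.871, b = sin(fδ)/sin δ ≈ 0.918.
p = a·p₁ + b·p₂ ≈ (-0.434, -0.257, 0.864); φ = arcsin(p_z) ≈ 59.72°, λ = atan2(p_y, p_x) ≈ -149.39°.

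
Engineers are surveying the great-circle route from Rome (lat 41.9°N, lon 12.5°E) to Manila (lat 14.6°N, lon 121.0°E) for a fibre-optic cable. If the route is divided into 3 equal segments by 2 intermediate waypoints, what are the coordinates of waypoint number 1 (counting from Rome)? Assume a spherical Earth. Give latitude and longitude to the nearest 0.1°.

Convert each endpoint to a unit vector on the sphere (x = cos φ cos λ, y = cos φ sin λ, z = sin φ).
The central angle between the endpoints is δ = arccos(p₁·p₂) ≈ 1.631 rad (93.5°).
Interpolate at f = 1/3 with slerp weights a = sin((1−f)δ)/sin δ ≈ 0.887, b = sin(fδ)/sin δ ≈ 0.518.
p = a·p₁ + b·p₂ ≈ (0.386, 0.573, 0.723); φ = arcsin(p_z) ≈ 46.30°, λ = atan2(p_y, p_x) ≈ 56.00°.

≈ lat 46.3°N, lon 56.0°E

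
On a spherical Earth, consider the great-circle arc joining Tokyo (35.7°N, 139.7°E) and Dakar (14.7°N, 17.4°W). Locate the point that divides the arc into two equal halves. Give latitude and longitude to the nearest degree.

≈ 65°N, 38°E

Write both endpoints as unit vectors p₁, p₂ with components (cos φ cos λ, cos φ sin λ, sin φ).
The central angle between the endpoints is δ = arccos(p₁·p₂) ≈ 2.184 rad (125.1°).
Interpolate at f = 1/2 with slerp weights a = sin((1−f)δ)/sin δ ≈ 1.085, b = sin(fδ)/sin δ ≈ 1.085.
p = a·p₁ + b·p₂ ≈ (0.330, 0.256, 0.909); φ = arcsin(p_z) ≈ 65.33°, λ = atan2(p_y, p_x) ≈ 37.85°.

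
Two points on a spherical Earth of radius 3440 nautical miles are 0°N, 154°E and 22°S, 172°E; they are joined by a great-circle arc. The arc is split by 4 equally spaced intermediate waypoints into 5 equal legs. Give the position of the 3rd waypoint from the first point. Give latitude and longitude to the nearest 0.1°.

Write both endpoints as unit vectors p₁, p₂ with components (cos φ cos λ, cos φ sin λ, sin φ).
The central angle between the endpoints is δ = arccos(p₁·p₂) ≈ 0.491 rad (28.1°).
Interpolate at f = 3/5 with slerp weights a = sin((1−f)δ)/sin δ ≈ 0.414, b = sin(fδ)/sin δ ≈ 0.616.
p = a·p₁ + b·p₂ ≈ (-0.937, 0.261, -0.231); φ = arcsin(p_z) ≈ -13.34°, λ = atan2(p_y, p_x) ≈ 164.45°.

≈ 13.3°S, 164.4°E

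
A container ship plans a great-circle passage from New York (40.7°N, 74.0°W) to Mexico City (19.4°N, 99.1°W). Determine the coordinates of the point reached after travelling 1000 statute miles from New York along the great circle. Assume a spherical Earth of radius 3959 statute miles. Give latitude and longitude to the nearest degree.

The haversine formula gives a central angle δ ≈ 0.527 rad (30.2°) between the endpoints. The total great-circle distance is δ·R ≈ 0.527 × 3959 ≈ 2088 mi, so the target fraction is f = 1000/2088 ≈ 0.479.
Interpolate at f ≈ 0.479 with slerp weights a = sin((1−f)δ)/sin δ ≈ 0.539, b = sin(fδ)/sin δ ≈ 0.497.
p = a·p₁ + b·p₂ ≈ (0.039, -0.855, 0.517); φ = arcsin(p_z) ≈ 31.10°, λ = atan2(p_y, p_x) ≈ -87.42°.

≈ 31°N, 87°W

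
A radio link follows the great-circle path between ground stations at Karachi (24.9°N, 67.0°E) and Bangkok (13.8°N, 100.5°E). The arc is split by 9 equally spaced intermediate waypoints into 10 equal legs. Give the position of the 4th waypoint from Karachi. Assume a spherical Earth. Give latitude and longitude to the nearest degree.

≈ 21°N, 81°E

The haversine formula gives a central angle δ ≈ 0.583 rad (33.4°) between the endpoints.
Interpolate at f = 4/10 with slerp weights a = sin((1−f)δ)/sin δ ≈ 0.622, b = sin(fδ)/sin δ ≈ 0.420.
p = a·p₁ + b·p₂ ≈ (0.146, 0.921, 0.362); φ = arcsin(p_z) ≈ 21.24°, λ = atan2(p_y, p_x) ≈ 80.97°.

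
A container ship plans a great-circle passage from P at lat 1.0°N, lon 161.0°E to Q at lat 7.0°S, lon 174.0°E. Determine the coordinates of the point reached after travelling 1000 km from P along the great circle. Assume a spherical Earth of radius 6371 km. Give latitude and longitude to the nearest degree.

Convert each endpoint to a unit vector on the sphere (x = cos φ cos λ, y = cos φ sin λ, z = sin φ).
The central angle between the endpoints is δ = arccos(p₁·p₂) ≈ 0.266 rad (15.2°). The total great-circle distance is δ·R ≈ 0.266 × 6371 ≈ 1695 km, so the target fraction is f = 1000/1695 ≈ 0.590.
Interpolate at f ≈ 0.590 with slerp weights a = sin((1−f)δ)/sin δ ≈ 0.414, b = sin(fδ)/sin δ ≈ 0.595.
p = a·p₁ + b·p₂ ≈ (-0.978, 0.196, -0.065); φ = arcsin(p_z) ≈ -3.74°, λ = atan2(p_y, p_x) ≈ 168.65°.

≈ lat 4°S, lon 169°E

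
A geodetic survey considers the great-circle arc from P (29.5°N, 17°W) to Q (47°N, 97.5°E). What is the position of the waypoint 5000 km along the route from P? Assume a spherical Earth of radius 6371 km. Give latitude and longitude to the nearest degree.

≈ (56°N, 35°E)

Write both endpoints as unit vectors p₁, p₂ with components (cos φ cos λ, cos φ sin λ, sin φ).
The central angle between the endpoints is δ = arccos(p₁·p₂) ≈ 1.457 rad (83.5°). The total great-circle distance is δ·R ≈ 1.457 × 6371 ≈ 9280 km, so the target fraction is f = 5000/9280 ≈ 0.539.
Interpolate at f ≈ 0.539 with slerp weights a = sin((1−f)δ)/sin δ ≈ 0.626, b = sin(fδ)/sin δ ≈ 0.711.
p = a·p₁ + b·p₂ ≈ (0.458, 0.322, 0.829); φ = arcsin(p_z) ≈ 55.97°, λ = atan2(p_y, p_x) ≈ 35.07°.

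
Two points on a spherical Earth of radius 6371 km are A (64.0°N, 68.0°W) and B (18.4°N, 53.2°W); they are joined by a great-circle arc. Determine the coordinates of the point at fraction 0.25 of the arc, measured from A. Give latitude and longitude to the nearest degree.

≈ (53°N, 62°W)

From cos δ = sin φ₁ sin φ₂ + cos φ₁ cos φ₂ cos Δλ, the central angle is δ ≈ 0.815 rad (46.7°).
Interpolate at f = 0.25 with slerp weights a = sin((1−f)δ)/sin δ ≈ 0.789, b = sin(fδ)/sin δ ≈ 0.278.
p = a·p₁ + b·p₂ ≈ (0.288, -0.532, 0.797); φ = arcsin(p_z) ≈ 52.80°, λ = atan2(p_y, p_x) ≈ -61.60°.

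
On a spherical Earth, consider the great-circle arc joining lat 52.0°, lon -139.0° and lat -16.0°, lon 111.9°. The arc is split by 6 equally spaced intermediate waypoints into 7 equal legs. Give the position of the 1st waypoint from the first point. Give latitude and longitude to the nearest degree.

≈ lat 50°, lon -165°

Write both endpoints as unit vectors p₁, p₂ with components (cos φ cos λ, cos φ sin λ, sin φ).
The central angle between the endpoints is δ = arccos(p₁·p₂) ≈ 1.994 rad (114.3°).
Interpolate at f = 1/7 with slerp weights a = sin((1−f)δ)/sin δ ≈ 1.086, b = sin(fδ)/sin δ ≈ 0.308.
p = a·p₁ + b·p₂ ≈ (-0.615, -0.164, 0.771); φ = arcsin(p_z) ≈ 50.45°, λ = atan2(p_y, p_x) ≈ -165.09°.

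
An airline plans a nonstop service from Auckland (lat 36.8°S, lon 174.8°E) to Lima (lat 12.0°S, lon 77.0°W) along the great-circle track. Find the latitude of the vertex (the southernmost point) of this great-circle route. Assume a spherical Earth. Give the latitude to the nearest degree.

≈ 41°S

The great circle lies in the plane with unit normal n̂ = (p₁ × p₂)/|p₁ × p₂|.
Here n̂_z ≈ +0.749; the vertex latitude is φ_max = arccos|n̂_z| ≈ 41.5°.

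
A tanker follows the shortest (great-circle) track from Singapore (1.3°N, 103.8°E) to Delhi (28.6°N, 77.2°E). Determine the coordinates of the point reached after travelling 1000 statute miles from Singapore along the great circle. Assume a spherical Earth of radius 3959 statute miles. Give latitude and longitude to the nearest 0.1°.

≈ 12.2°N, 94.2°E

The haversine formula gives a central angle δ ≈ 0.651 rad (37.3°) between the endpoints. The total great-circle distance is δ·R ≈ 0.651 × 3959 ≈ 2576 mi, so the target fraction is f = 1000/2576 ≈ 0.388.
Interpolate at f ≈ 0.388 with slerp weights a = sin((1−f)δ)/sin δ ≈ 0.640, b = sin(fδ)/sin δ ≈ 0.413.
p = a·p₁ + b·p₂ ≈ (-0.072, 0.975, 0.212); φ = arcsin(p_z) ≈ 12.24°, λ = atan2(p_y, p_x) ≈ 94.25°.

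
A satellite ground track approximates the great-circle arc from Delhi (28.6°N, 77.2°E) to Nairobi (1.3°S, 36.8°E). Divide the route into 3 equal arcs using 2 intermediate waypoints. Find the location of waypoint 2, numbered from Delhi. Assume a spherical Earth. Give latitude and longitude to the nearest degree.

Convert each endpoint to a unit vector on the sphere (x = cos φ cos λ, y = cos φ sin λ, z = sin φ).
The central angle between the endpoints is δ = arccos(p₁·p₂) ≈ 0.853 rad (48.9°).
Interpolate at f = 2/3 with slerp weights a = sin((1−f)δ)/sin δ ≈ 0.372, b = sin(fδ)/sin δ ≈ 0.715.
p = a·p₁ + b·p₂ ≈ (0.645, 0.747, 0.162); φ = arcsin(p_z) ≈ 9.33°, λ = atan2(p_y, p_x) ≈ 49.20°.

≈ 9°N, 49°E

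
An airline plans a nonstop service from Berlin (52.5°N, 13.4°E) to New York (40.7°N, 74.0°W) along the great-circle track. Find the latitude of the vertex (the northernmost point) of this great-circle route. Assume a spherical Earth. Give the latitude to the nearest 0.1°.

≈ 56.8°N

The great circle lies in the plane with unit normal n̂ = (p₁ × p₂)/|p₁ × p₂|.
Here n̂_z ≈ -0.547; the vertex latitude is φ_max = arccos|n̂_z| ≈ 56.8°.
Check via Clairaut: cos φ_max = |cos φ₁| · sin C = cos(52.5°)·sin(64.0°) ≈ 0.547, again giving ≈ 56.8°.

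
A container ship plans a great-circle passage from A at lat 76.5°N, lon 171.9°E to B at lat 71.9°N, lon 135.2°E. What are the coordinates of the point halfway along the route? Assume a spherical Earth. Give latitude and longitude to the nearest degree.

Convert each endpoint to a unit vector on the sphere (x = cos φ cos λ, y = cos φ sin λ, z = sin φ).
The central angle between the endpoints is δ = arccos(p₁·p₂) ≈ 0.188 rad (10.8°).
Interpolate at f = 1/2 with slerp weights a = sin((1−f)δ)/sin δ ≈ 0.502, b = sin(fδ)/sin δ ≈ 0.502.
p = a·p₁ + b·p₂ ≈ (-0.227, 0.126, 0.966); φ = arcsin(p_z) ≈ 74.95°, λ = atan2(p_y, p_x) ≈ 150.85°.

≈ lat 75°N, lon 151°E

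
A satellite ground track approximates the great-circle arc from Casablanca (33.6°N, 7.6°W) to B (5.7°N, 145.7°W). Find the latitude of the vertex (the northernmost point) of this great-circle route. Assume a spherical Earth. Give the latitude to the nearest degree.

≈ 48°N

The great circle lies in the plane with unit normal n̂ = (p₁ × p₂)/|p₁ × p₂|.
Here n̂_z ≈ -0.669; the vertex latitude is φ_max = arccos|n̂_z| ≈ 48.0°.
Check via Clairaut: cos φ_max = |cos φ₁| · sin C = cos(33.6°)·sin(53.5°) ≈ 0.669, again giving ≈ 48.0°.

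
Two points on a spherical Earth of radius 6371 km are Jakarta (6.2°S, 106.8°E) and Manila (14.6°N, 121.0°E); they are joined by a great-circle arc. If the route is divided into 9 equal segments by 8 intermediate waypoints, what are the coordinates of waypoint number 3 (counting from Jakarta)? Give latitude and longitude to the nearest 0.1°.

≈ (0.8°N, 111.5°E)

Write both endpoints as unit vectors p₁, p₂ with components (cos φ cos λ, cos φ sin λ, sin φ).
The central angle between the endpoints is δ = arccos(p₁·p₂) ≈ 0.438 rad (25.1°).
Interpolate at f = 3/9 with slerp weights a = sin((1−f)δ)/sin δ ≈ 0.679, b = sin(fδ)/sin δ ≈ 0.343.
p = a·p₁ + b·p₂ ≈ (-0.366, 0.931, 0.013); φ = arcsin(p_z) ≈ 0.75°, λ = atan2(p_y, p_x) ≈ 111.47°.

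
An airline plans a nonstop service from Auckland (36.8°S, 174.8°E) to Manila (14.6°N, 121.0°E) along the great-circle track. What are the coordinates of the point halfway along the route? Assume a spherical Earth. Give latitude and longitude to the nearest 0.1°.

The haversine formula gives a central angle δ ≈ 1.259 rad (72.1°) between the endpoints.
Interpolate at f = 1/2 with slerp weights a = sin((1−f)δ)/sin δ ≈ 0.619, b = sin(fδ)/sin δ ≈ 0.619.
p = a·p₁ + b·p₂ ≈ (-0.802, 0.558, -0.215); φ = arcsin(p_z) ≈ -12.39°, λ = atan2(p_y, p_x) ≈ 145.16°.

≈ (12.4°S, 145.2°E)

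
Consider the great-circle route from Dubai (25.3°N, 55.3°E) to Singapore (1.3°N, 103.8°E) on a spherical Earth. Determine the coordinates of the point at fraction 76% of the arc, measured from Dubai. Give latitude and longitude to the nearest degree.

Write both endpoints as unit vectors p₁, p₂ with components (cos φ cos λ, cos φ sin λ, sin φ).
The central angle between the endpoints is δ = arccos(p₁·p₂) ≈ 0.916 rad (52.5°).
Interpolate at f = 0.76 with slerp weights a = sin((1−f)δ)/sin δ ≈ 0.275, b = sin(fδ)/sin δ ≈ 0.809.
p = a·p₁ + b·p₂ ≈ (-0.051, 0.989, 0.136); φ = arcsin(p_z) ≈ 7.81°, λ = atan2(p_y, p_x) ≈ 92.97°.

≈ (8°N, 93°E)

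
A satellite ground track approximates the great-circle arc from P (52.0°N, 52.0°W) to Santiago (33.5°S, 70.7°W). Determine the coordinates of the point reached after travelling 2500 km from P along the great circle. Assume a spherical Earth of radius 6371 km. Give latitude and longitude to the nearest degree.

≈ (30°N, 59°W)

Write both endpoints as unit vectors p₁, p₂ with components (cos φ cos λ, cos φ sin λ, sin φ).
The central angle between the endpoints is δ = arccos(p₁·p₂) ≈ 1.519 rad (87.1°). The total great-circle distance is δ·R ≈ 1.519 × 6371 ≈ 9680 km, so the target fraction is f = 2500/9680 ≈ 0.258.
Interpolate at f ≈ 0.258 with slerp weights a = sin((1−f)δ)/sin δ ≈ 0.904, b = sin(fδ)/sin δ ≈ 0.383.
p = a·p₁ + b·p₂ ≈ (0.448, -0.740, 0.501); φ = arcsin(p_z) ≈ 30.08°, λ = atan2(p_y, p_x) ≈ -58.79°.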